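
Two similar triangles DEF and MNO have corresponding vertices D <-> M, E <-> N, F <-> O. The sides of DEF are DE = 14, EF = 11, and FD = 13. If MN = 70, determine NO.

Similar triangles have proportional sides. Setting up the proportion:
MN / DE = NO / EF
70 / 14 = NO / 11
NO = 11 * 70 / 14 = 55.

55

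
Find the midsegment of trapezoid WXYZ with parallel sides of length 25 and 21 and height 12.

The midsegment (median) of a trapezoid connects the midpoints of the non-parallel sides.
Its length is the average of the two bases: (25 + 21) / 2 = 23.

23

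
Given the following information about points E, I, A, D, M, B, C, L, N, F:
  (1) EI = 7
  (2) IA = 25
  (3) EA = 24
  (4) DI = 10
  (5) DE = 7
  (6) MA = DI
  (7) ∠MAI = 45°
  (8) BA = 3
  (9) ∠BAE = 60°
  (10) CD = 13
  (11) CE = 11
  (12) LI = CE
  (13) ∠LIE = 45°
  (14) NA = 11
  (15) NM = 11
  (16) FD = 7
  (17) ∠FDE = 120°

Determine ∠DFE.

Step 1: By the law of cosines on triangle FDE: FE² = 7² + 7² − 2·7·7·cos(120°) = 147, so FE = 7·√3.
Step 2: By the inverse law of cosines on triangle DFE: cos(∠DFE) = (7² + (7·√3)² − 7²) / (2·7·7·√3) = 147/169.74 = 0.866, so ∠DFE = 30°.

Therefore, the measure of angle ∠DFE = 30°.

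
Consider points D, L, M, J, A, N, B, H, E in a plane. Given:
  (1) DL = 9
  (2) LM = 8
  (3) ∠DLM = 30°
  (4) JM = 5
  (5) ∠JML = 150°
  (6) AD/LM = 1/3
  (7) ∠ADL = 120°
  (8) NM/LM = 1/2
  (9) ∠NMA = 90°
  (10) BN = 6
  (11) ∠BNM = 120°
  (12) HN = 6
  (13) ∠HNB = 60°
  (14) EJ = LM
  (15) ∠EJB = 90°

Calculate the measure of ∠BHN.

Step 1: By the law of cosines on triangle HNB: HB² = 6² + 6² − 2·6·6·cos(60°) = 36, so HB = 6.
Step 2: By the inverse law of cosines on triangle BHN: cos(∠BHN) = (6² + 6² − 6²) / (2·6·6) = 36/72 = 0.5, so ∠BHN = 60°.

Therefore, the measure of angle ∠BHN = 60°.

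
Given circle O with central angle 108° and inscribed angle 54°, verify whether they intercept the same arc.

By the inscribed angle theorem, if both angles subtend the same arc, the inscribed angle must be half the central angle.
Half of 108° = 54°, which equals the given inscribed angle of 54°.
Therefore, yes, they correspond to the same arc.

Yes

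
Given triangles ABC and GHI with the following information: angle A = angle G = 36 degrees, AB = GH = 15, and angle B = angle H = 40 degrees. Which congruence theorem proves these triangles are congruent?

The given information matches ASA: Two pairs of corresponding angles and the included side are equal (Angle-Side-Angle).

ASA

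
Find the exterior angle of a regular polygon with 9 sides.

Each exterior angle of a regular n-gon is 360 / n.
For n = 9: 360 / 9 = 40 degrees.

40 degrees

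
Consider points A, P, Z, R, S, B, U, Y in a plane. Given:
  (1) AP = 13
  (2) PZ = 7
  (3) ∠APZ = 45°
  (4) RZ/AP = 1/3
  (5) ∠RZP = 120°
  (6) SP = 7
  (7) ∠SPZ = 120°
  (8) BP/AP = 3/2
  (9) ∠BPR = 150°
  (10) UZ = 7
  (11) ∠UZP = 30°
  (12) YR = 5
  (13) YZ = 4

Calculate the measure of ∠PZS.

Step 1: By the law of cosines on triangle ZPS: ZS² = 7² + 7² − 2·7·7·cos(120°) = 147, so ZS = 7·√3.
Step 2: By the inverse law of cosines on triangle PZS: cos(∠PZS) = (7² + (7·√3)² − 7²) / (2·7·7·√3) = 147/169.74 = 0.866, so ∠PZS = 30°.

Therefore, the measure of angle ∠PZS = 30°.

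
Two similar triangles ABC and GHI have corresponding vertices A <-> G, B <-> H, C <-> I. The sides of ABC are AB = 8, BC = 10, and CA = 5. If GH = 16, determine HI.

Since the triangles are similar, the ratio of corresponding sides is constant.
Scale factor k = GH / AB = 16 / 8 = 2
HI = k * BC = 2 * 10 = 20

20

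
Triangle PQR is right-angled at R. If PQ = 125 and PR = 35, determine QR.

By the Pythagorean theorem: QR^2 = PQ^2 - PR^2
QR^2 = 125^2 - 35^2 = 15625 - 1225 = 14400
QR = sqrt(14400) = 120

120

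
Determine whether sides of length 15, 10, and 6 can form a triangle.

Check all three triangle inequalities:
15 + 10 = 25 > 6 ✓
15 + 6 = 21 > 10 ✓
10 + 6 = 16 > 15 ✓
All conditions hold, so these sides form a valid triangle.

Yes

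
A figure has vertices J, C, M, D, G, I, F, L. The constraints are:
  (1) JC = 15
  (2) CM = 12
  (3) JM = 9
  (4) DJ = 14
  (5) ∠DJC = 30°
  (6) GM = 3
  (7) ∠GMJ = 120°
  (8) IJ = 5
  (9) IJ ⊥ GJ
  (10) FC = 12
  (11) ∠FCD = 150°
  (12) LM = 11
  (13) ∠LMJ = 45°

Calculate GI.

Step 1: By the law of cosines on triangle JMG: JG² = 9² + 3² − 2·9·3·cos(120°) = 117, so JG = 3·√13.
Step 2: By the law of cosines on triangle GJI: GI² = (3·√13)² + 5² − 2·3·√13·5·cos(90°) = 142, so GI = √142.

Therefore, the length of GI = √142.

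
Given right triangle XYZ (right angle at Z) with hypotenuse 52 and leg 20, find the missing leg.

By the Pythagorean theorem: YZ^2 = XY^2 - XZ^2
YZ^2 = 52^2 - 20^2 = 2704 - 400 = 2304
YZ = sqrt(2304) = 48

48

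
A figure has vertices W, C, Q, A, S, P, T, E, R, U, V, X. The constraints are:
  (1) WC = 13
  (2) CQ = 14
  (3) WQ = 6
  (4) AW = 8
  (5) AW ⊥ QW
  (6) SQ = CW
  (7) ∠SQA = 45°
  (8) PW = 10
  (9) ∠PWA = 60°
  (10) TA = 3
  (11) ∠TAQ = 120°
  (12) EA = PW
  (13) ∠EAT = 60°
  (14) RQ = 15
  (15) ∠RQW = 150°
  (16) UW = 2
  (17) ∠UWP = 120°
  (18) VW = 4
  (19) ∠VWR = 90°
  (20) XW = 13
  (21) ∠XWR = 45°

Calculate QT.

Step 1: By the law of cosines on triangle QWA: QA² = 6² + 8² − 2·6·8·cos(90°) = 100, so QA = 10.
Step 2: By the law of cosines on triangle QAT: QT² = 10² + 3² − 2·10·3·cos(120°) = 139, so QT = √139.

Therefore, the length of QT = √139.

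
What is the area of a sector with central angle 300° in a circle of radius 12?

Sector area = πr² × θ/360
= π × 12² × 5/6
= π × 144 × 5/6
= 120*pi

120*pi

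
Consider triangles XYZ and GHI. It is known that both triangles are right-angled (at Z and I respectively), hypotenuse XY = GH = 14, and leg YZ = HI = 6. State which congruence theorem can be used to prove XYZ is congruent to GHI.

The given information provides:
both triangles are right-angled (at Z and I respectively), hypotenuse XY = GH = 14, and leg YZ = HI = 6
This matches the HL congruence theorem.
The hypotenuse and one leg of two right triangles are equal (Hypotenuse-Leg).

HL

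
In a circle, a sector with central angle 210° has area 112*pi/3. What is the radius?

r² = 360 × 112*pi/3 / (π × 210) = 64, so r = 8.

8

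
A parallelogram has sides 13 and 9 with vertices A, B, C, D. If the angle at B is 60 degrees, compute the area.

The area of a parallelogram equals the product of two adjacent sides times the sine of the included angle.
This is because the height equals 9 * sin(60°) = 9*sqrt(3)/2.
Area = 13 * 9*sqrt(3)/2 = 117*sqrt(3)/2

117*sqrt(3)/2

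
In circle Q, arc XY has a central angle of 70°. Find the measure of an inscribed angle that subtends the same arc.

Inscribed angle = 70° / 2 = 35° (inscribed angle theorem).

35°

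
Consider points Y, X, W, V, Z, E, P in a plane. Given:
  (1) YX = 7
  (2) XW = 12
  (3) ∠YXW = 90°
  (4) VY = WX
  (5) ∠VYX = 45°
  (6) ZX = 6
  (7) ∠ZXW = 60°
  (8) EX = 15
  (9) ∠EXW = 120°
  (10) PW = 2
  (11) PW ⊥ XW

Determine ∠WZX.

Step 1: By the law of cosines on triangle ZXW: ZW² = 6² + 12² − 2·6·12·cos(60°) = 108, so ZW = 6·√3.
Step 2: By the inverse law of cosines on triangle WZX: cos(∠WZX) = ((6·√3)² + 6² − 12²) / (2·6·√3·6) = 0/124.71 = 0, so ∠WZX = 90°.

Therefore, the measure of angle ∠WZX = 90°.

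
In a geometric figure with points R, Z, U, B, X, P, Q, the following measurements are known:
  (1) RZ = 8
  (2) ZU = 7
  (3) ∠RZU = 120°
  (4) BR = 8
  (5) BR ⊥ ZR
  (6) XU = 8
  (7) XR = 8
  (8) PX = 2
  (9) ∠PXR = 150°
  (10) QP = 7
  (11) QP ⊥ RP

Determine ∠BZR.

Step 1: By the law of cosines on triangle ZRB: ZB² = 8² + 8² − 2·8·8·cos(90°) = 128, so ZB = 8·√2.
Step 2: By the inverse law of cosines on triangle BZR: cos(∠BZR) = ((8·√2)² + 8² − 8²) / (2·8·√2·8) = 128/181.02 = 0.7071, so ∠BZR = 45°.

Therefore, the measure of angle ∠BZR = 45°.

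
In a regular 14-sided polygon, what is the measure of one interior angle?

Each interior angle of a regular n-gon is (n - 2) * 180 / n.
For n = 14: (14 - 2) * 180 / 14 = 2160/14 = 1080/7 degrees.

1080/7 degrees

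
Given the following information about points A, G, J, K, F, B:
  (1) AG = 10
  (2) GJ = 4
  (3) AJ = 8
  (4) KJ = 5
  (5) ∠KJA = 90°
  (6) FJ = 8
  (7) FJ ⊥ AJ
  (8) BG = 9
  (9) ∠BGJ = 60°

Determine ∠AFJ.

Step 1: By the law of cosines on triangle FJA: FA² = 8² + 8² − 2·8·8·cos(90°) = 128, so FA = 8·√2.
Step 2: By the inverse law of cosines on triangle AFJ: cos(∠AFJ) = ((8·√2)² + 8² − 8²) / (2·8·√2·8) = 128/181.02 = 0.7071, so ∠AFJ = 45°.

Therefore, the measure of angle ∠AFJ = 45°.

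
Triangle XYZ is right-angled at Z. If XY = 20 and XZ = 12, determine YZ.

By the Pythagorean theorem: YZ^2 = XY^2 - XZ^2
YZ^2 = 20^2 - 12^2 = 400 - 144 = 256
YZ = sqrt(256) = 16

16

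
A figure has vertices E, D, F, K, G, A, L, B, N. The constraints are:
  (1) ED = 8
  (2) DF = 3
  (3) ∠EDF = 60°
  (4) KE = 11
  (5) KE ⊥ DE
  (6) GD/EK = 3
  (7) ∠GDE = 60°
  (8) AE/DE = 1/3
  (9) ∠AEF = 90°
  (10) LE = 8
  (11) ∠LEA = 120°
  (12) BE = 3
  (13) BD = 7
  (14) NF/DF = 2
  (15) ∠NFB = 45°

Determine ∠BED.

Step 1: By the inverse law of cosines on triangle BED: cos(∠BED) = (3² + 8² − 7²) / (2·3·8) = 24/48 = 0.5, so ∠BED = 60°.

Therefore, the measure of angle ∠BED = 60°.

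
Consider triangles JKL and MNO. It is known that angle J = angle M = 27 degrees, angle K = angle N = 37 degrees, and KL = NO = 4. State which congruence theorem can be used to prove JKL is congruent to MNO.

Consider the given information: angle J = angle M = 27 degrees, angle K = angle N = 37 degrees, and KL = NO = 4
This is not SSS or ASA: SSS requires all three pairs of sides, but we don't have that. ASA requires two angles and the side between them.
The correct criterion is AAS. Two pairs of corresponding angles and a non-included side are equal (Angle-Angle-Side).

AAS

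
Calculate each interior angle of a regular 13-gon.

Each interior angle of a regular n-gon is (n - 2) * 180 / n.
For n = 13: (13 - 2) * 180 / 13 = 1980/13 = 1980/13 degrees.

1980/13 degrees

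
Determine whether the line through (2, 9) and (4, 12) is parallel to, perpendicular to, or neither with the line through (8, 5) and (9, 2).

Slope of line 1: m1 = (12 - 9)/(4 - 2) = 3/2 = 3/2
Slope of line 2: m2 = (2 - 5)/(9 - 8) = -3/1 = -3
m1 != m2 (3/2 != -3), so not parallel.
m1 * m2 = (3/2) * (-3) = -9/2 != -1, so not perpendicular.
The lines are neither parallel nor perpendicular.

Neither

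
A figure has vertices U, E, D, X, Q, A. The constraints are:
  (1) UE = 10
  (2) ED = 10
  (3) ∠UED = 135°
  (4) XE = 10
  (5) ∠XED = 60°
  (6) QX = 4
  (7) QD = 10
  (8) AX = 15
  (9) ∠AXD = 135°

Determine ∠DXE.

Step 1: By the law of cosines on triangle XED: XD² = 10² + 10² − 2·10·10·cos(60°) = 100, so XD = 10.
Step 2: By the inverse law of cosines on triangle DXE: cos(∠DXE) = (10² + 10² − 10²) / (2·10·10) = 100/200 = 0.5, so ∠DXE = 60°.

Therefore, the measure of angle ∠DXE = 60°.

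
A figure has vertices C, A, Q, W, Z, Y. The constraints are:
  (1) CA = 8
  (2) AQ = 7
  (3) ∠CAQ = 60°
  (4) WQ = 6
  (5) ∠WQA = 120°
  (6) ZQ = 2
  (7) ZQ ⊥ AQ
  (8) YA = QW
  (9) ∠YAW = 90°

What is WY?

From the given relations: YA = QW = 6.
Step 1: By the law of cosines on triangle AQW: AW² = 7² + 6² − 2·7·6·cos(120°) = 127, so AW = √127.
Step 2: By the law of cosines on triangle WAY: WY² = √127² + 6² − 2·√127·6·cos(90°) = 163, so WY = √163.

Therefore, the length of WY = √163.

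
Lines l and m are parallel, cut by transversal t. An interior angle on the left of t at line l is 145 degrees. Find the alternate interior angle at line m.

Alternate interior angles lie on opposite sides of the transversal, between the parallel lines.
By the alternate interior angle theorem, they are equal: 145 degrees.

145 degrees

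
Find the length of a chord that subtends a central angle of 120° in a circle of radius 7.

Chord length = 2r sin(θ/2)
= 2 × 7 × sin(120°/2)
= 2 × 7 × sin(60°)
= 7*sqrt(3)

7*sqrt(3)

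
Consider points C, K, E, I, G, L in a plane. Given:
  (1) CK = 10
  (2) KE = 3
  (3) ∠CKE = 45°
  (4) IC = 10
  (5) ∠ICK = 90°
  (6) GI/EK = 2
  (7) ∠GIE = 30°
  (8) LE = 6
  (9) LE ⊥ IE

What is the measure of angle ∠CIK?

Step 1: By the law of cosines on triangle ICK: IK² = 10² + 10² − 2·10·10·cos(90°) = 200, so IK = 10·√2.
Step 2: By the inverse law of cosines on triangle CIK: cos(∠CIK) = (10² + (10·√2)² − 10²) / (2·10·10·√2) = 200/282.84 = 0.7071, so ∠CIK = 45°.

Therefore, the measure of angle ∠CIK = 45°.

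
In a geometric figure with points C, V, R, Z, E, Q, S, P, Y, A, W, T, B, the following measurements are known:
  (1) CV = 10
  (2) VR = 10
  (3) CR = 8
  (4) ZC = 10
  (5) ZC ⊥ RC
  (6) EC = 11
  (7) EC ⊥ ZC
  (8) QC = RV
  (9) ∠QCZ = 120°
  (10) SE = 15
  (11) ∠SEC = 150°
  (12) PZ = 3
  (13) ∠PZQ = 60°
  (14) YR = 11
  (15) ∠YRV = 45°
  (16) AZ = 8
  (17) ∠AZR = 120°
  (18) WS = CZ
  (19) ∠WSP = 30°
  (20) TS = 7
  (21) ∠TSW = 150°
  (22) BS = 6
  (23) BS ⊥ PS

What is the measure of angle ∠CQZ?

From the given relations: QC = RV = 10.
Step 1: By the law of cosines on triangle QCZ: QZ² = 10² + 10² − 2·10·10·cos(120°) = 300, so QZ = 10·√3.
Step 2: By the inverse law of cosines on triangle CQZ: cos(∠CQZ) = (10² + (10·√3)² − 10²) / (2·10·10·√3) = 300/346.41 = 0.866, so ∠CQZ = 30°.

Therefore, the measure of angle ∠CQZ = 30°.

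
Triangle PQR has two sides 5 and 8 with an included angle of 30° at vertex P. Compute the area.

Area = (1/2)(5)(8) sin(30°) = (1/2)(5)(8)(1/2) = 10

10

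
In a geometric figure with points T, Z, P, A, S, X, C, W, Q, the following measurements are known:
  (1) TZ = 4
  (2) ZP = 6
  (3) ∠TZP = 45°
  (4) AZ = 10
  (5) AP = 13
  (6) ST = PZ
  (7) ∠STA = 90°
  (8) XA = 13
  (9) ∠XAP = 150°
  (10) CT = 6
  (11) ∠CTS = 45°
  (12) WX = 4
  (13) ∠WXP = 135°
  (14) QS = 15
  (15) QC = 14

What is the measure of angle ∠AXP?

Step 1: By the law of cosines on triangle XAP: XP² = 13² + 13² − 2·13·13·cos(150°) = 630.72, so XP ≈ 25.11.
Step 2: By the inverse law of cosines on triangle AXP: cos(∠AXP) = (13² + 25.11² − 13²) / (2·13·25.11) = 630.72/652.97 = 0.9659, so ∠AXP = 15°.

Therefore, the measure of angle ∠AXP = 15°.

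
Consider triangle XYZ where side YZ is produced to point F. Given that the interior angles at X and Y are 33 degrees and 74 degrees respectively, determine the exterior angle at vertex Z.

By the exterior angle theorem, an exterior angle of a triangle equals the sum of the two remote interior angles.
Exterior angle = angle X + angle Y
Exterior angle = 33 + 74 = 107 degrees

107 degrees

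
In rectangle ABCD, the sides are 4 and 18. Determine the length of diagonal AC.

d = sqrt(4^2 + 18^2) = sqrt(340) = 2*sqrt(85)

2*sqrt(85)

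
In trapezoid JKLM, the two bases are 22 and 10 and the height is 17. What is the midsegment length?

midsegment = (22 + 10) / 2 = 32 / 2 = 16

16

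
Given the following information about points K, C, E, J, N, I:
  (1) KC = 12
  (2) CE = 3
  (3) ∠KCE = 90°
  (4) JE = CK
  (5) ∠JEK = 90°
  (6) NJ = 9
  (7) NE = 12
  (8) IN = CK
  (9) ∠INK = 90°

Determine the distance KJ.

From the given relations: JE = CK = 12.
Step 1: By the law of cosines on triangle ECK: EK² = 3² + 12² − 2·3·12·cos(90°) = 153, so EK = 3·√17.
Step 2: By the law of cosines on triangle KEJ: KJ² = (3·√17)² + 12² − 2·3·√17·12·cos(90°) = 297, so KJ = 3·√33.

Therefore, the length of KJ = 3·√33.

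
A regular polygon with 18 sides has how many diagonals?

Total line segments between 18 vertices = C(18,2) = 153.
Subtract the 18 sides: 153 - 18 = 135 diagonals.

135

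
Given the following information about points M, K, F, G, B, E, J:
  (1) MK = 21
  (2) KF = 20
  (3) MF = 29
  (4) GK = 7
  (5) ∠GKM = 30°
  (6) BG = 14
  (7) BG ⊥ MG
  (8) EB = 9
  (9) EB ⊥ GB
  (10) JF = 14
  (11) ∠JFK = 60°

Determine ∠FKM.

Step 1: By the inverse law of cosines on triangle FKM: cos(∠FKM) = (20² + 21² − 29²) / (2·20·21) = 0/840 = 0, so ∠FKM = 90°.

Therefore, the measure of angle ∠FKM = 90°.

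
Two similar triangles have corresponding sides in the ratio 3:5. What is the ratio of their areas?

Area ratio = (side ratio)^2 = (3/5)^2 = 9:25.

9:25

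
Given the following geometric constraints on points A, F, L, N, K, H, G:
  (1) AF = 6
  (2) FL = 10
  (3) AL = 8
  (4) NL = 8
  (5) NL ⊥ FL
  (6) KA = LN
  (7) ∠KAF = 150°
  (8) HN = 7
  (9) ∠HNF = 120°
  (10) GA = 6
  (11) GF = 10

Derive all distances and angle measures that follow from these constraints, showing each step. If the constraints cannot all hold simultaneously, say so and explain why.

The constraints are consistent.

From the given relations:
  KA = LN = 8

Step 1: From FL = 10, LN = 8, and ∠FLN = 90°, by the law of cosines:
  FN² = FL² + LN² - 2·FL·LN·cos(90°) = 100 + 64 - 0 = 164
  FN = 2·√41

Step 2: From FA = 6, AK = 8, and ∠FAK = 150°, by the law of cosines:
  FK² = FA² + AK² - 2·FA·AK·cos(150°) = 36 + 64 + 83.14 = 183.1
  FK ≈ 13.53

Step 3: From AF = 6, AG = 6, FG = 10, by the inverse law of cosines:
  cos(∠FAG) = (AF² + AG² - FG²) / (2·AF·AG)
  ∠FAG = 112.89°

Step 4: From AF = 6, AL = 8, FL = 10, by the inverse law of cosines:
  cos(∠FAL) = (AF² + AL² - FL²) / (2·AF·AL)
  ∠FAL = 90°

Step 5: From FA = 6, FG = 10, AG = 6, by the inverse law of cosines:
  cos(∠AFG) = (FA² + FG² - AG²) / (2·FA·FG)
  ∠AFG = 33.56°

Step 6: From FA = 6, FL = 10, AL = 8, by the inverse law of cosines:
  cos(∠AFL) = (FA² + FL² - AL²) / (2·FA·FL)
  ∠AFL = 53.13°

Step 7: From LA = 8, LF = 10, AF = 6, by the inverse law of cosines:
  cos(∠ALF) = (LA² + LF² - AF²) / (2·LA·LF)
  ∠ALF = 36.87°

Step 8: From GA = 6, GF = 10, AF = 6, by the inverse law of cosines:
  cos(∠AGF) = (GA² + GF² - AF²) / (2·GA·GF)
  ∠AGF = 33.56°

Step 9: From FN = 2·√41, NH = 7, and ∠FNH = 120°, by the law of cosines:
  FH² = FN² + NH² - 2·FN·NH·cos(120°) = 164 + 49 + 89.64 = 302.6
  FH ≈ 17.4

Step 10: From FA = 6, FK = 13.53, AK = 8, by the inverse law of cosines:
  cos(∠AFK) = (FA² + FK² - AK²) / (2·FA·FK)
  ∠AFK = 17.19°

Step 11: From FL = 10, FN = 2·√41, LN = 8, by the inverse law of cosines:
  cos(∠LFN) = (FL² + FN² - LN²) / (2·FL·FN)
  ∠LFN = 38.66°

Step 12: From NF = 2·√41, NL = 8, FL = 10, by the inverse law of cosines:
  cos(∠FNL) = (NF² + NL² - FL²) / (2·NF·NL)
  ∠FNL = 51.34°

Step 13: From KA = 8, KF = 13.53, AF = 6, by the inverse law of cosines:
  cos(∠AKF) = (KA² + KF² - AF²) / (2·KA·KF)
  ∠AKF = 12.81°

Step 14: From FH = 17.4, FN = 2·√41, HN = 7, by the inverse law of cosines:
  cos(∠HFN) = (FH² + FN² - HN²) / (2·FH·FN)
  ∠HFN = 20.39°

Step 15: From HF = 17.4, HN = 7, FN = 2·√41, by the inverse law of cosines:
  cos(∠FHN) = (HF² + HN² - FN²) / (2·HF·HN)
  ∠FHN = 39.61°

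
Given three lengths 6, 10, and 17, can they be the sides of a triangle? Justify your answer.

No.
The triangle inequality is violated: 6 + 10 = 16 ≤ 17.
These lengths cannot form a triangle.

No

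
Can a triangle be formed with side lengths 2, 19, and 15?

Check the triangle inequality: 2 + 15 = 17 ≤ 19.
Since the sum of two sides does not exceed the third, no triangle can be formed.

No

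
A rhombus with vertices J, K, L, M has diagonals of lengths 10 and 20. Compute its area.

The diagonals of a rhombus divide it into four right triangles.
Each triangle has legs 10/ 2 = 5 and 20/2 = 10, so each has area (1/2)*5*10 = 25.
Four such triangles give total area = (d1 * d2) / 2 = 100.

100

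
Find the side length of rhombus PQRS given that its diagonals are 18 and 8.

In a rhombus, the diagonals bisect each other perpendicularly, creating four congruent right triangles.
Each triangle has legs 9 (half of 18) and 4 (half of 8).
The hypotenuse of each right triangle is a side of the rhombus:
side = sqrt(9^2 + 4^2) = sqrt(97)

sqrt(97)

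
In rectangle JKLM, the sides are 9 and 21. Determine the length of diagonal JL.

d = sqrt(9^2 + 21^2) = sqrt(522) = 3*sqrt(58)

3*sqrt(58)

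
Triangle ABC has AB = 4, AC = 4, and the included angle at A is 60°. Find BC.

By the law of cosines: BC^2 = AB^2 + AC^2 - 2*AB*AC*cos(A)
BC^2 = 4^2 + 4^2 - 2*4*4*cos(60°)
BC^2 = 16 + 16 - 32*(1/2)
BC^2 = 16
BC = 4

4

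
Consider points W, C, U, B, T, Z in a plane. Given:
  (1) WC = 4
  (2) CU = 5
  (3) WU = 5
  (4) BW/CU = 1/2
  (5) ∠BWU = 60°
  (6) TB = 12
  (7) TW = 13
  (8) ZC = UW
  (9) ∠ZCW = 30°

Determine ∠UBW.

From the given relations: BW = 1/2·CU = 1/2·5 ≈ 2.5.
Step 1: By the law of cosines on triangle BWU: BU² = 2.5² + 5² − 2·2.5·5·cos(60°) = 18.75, so BU = 5/2·√3.
Step 2: By the inverse law of cosines on triangle UBW: cos(∠UBW) = ((5/2·√3)² + 2.5² − 5²) / (2·5/2·√3·2.5) = 0/21.65 = 0, so ∠UBW = 90°.

Therefore, the measure of angle ∠UBW = 90°.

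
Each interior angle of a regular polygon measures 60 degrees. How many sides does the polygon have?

Exterior angle = 180 - 60 = 120. n = 360 / 120 = 3.

3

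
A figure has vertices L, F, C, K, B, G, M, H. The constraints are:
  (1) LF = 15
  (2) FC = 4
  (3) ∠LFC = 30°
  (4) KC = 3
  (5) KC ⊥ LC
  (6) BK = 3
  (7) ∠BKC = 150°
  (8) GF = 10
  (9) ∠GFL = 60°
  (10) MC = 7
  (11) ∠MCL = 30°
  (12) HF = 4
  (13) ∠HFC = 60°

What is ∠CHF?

Step 1: By the law of cosines on triangle HFC: HC² = 4² + 4² − 2·4·4·cos(60°) = 16, so HC = 4.
Step 2: By the inverse law of cosines on triangle CHF: cos(∠CHF) = (4² + 4² − 4²) / (2·4·4) = 16/32 = 0.5, so ∠CHF = 60°.

Therefore, the measure of angle ∠CHF = 60°.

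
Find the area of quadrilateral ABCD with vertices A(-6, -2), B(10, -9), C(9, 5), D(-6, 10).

Using the Shoelace formula for a quadrilateral (vertices in order):
Area = (1/2)|sum of (x_i * y_(i+1) - x_(i+1) * y_i)|
Terms: (-6*-9 - 10*-2) = 74, (10*5 - 9*-9) = 131, (9*10 - -6*5) = 120, (-6*-2 - -6*10) = 72
Sum = 397
Area = (1/2)(397) = 397/2

397/2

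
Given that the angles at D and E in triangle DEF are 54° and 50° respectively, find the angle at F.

The interior angles sum to 180°: angle F = 180 - 54 - 50 = 76°.
The triangle is acute (angles 54°, 50°, 76°).

76 degrees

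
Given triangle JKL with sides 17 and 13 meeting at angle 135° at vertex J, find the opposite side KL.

When two sides and the included angle are known, the law of cosines gives the third side.
c^2 = a^2 + b^2 - 2ab cos(C) generalizes the Pythagorean theorem to non-right triangles.
Here: KL^2 = 289 + 169 - 442*(-sqrt(2)/2) = 221*sqrt(2) + 458
KL = sqrt(221*sqrt(2) + 458)

sqrt(221*sqrt(2) + 458)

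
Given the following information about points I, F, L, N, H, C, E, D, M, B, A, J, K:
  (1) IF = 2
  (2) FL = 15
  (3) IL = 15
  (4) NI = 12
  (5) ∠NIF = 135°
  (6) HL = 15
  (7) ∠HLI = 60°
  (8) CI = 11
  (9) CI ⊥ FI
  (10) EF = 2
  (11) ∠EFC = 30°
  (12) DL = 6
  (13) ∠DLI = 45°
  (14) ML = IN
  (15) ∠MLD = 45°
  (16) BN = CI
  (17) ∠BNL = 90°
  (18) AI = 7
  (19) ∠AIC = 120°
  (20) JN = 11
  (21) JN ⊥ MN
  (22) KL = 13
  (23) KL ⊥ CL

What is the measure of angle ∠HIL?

Step 1: By the law of cosines on triangle ILH: IH² = 15² + 15² − 2·15·15·cos(60°) = 225, so IH = 15.
Step 2: By the inverse law of cosines on triangle HIL: cos(∠HIL) = (15² + 15² − 15²) / (2·15·15) = 225/450 = 0.5, so ∠HIL = 60°.

Therefore, the measure of angle ∠HIL = 60°.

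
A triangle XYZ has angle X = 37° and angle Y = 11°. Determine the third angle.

By the triangle angle sum property, the three interior angles of any triangle add up to 180°.
We know angle X = 37° and angle Y = 11°, so their sum is 48°.
Therefore angle Z = 180° - 48° = 132°.

132 degrees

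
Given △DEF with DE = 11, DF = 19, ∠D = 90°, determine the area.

Area = (1/2)(11)(19) sin(90°) = (1/2)(11)(19)(1) = 209/2

209/2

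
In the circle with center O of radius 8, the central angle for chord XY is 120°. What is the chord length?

Chord length = 2r sin(θ/2)
= 2 × 8 × sin(120°/2)
= 2 × 8 × sin(60°)
= 8*sqrt(3)

8*sqrt(3)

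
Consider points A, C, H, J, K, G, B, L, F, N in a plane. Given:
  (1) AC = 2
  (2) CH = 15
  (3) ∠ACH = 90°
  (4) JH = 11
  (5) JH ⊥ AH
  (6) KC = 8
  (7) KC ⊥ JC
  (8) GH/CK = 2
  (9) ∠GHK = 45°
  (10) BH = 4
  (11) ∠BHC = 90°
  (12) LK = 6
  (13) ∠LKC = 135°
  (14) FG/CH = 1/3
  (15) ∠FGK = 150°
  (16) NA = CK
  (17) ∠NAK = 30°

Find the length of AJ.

Step 1: By the law of cosines on triangle HCA: HA² = 15² + 2² − 2·15·2·cos(90°) = 229, so HA ≈ 15.13.
Step 2: By the law of cosines on triangle AHJ: AJ² = 15.13² + 11² − 2·15.13·11·cos(90°) = 350, so AJ = 5·√14.

Therefore, the length of AJ = 5·√14.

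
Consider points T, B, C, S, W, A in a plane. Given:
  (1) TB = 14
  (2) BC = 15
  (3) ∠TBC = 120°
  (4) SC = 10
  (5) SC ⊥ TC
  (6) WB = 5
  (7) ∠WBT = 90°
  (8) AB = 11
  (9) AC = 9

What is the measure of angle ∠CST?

Step 1: By the law of cosines on triangle CBT: CT² = 15² + 14² − 2·15·14·cos(120°) = 631, so CT ≈ 25.12.
Step 2: By the law of cosines on triangle SCT: ST² = 10² + 25.12² − 2·10·25.12·cos(90°) = 731, so ST ≈ 27.04.
Step 3: By the inverse law of cosines on triangle CST: cos(∠CST) = (10² + 27.04² − 25.12²) / (2·10·27.04) = 200/540.74 = 0.3699, so ∠CST = 68.29°.

Therefore, the measure of angle ∠CST = 68.29°.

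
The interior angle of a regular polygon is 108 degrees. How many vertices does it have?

Exterior angle = 180 - 108 = 72. n = 360 / 72 = 5.

5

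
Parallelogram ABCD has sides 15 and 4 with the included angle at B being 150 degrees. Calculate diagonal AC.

Using the law of cosines:
d^2 = 15^2 + 4^2 - 2(15)(4)cos(150 degrees)
d^2 = 225 + 16 - 120*-sqrt(3)/2
d^2 = 60*sqrt(3) + 241
d = sqrt(60*sqrt(3) + 241)

sqrt(60*sqrt(3) + 241)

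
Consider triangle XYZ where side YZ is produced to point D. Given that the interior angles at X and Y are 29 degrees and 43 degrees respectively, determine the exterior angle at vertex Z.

The interior angle at Z is 180 - 29 - 43 = 108 degrees.
The exterior angle and interior angle at Z are supplementary:
Exterior angle = 180 - 108 = 72 degrees.

72 degrees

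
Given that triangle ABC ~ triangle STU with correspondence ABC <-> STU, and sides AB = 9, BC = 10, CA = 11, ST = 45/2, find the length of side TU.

k = 45/2/9 = 5/2. TU = 5/2 * 10 = 25.

25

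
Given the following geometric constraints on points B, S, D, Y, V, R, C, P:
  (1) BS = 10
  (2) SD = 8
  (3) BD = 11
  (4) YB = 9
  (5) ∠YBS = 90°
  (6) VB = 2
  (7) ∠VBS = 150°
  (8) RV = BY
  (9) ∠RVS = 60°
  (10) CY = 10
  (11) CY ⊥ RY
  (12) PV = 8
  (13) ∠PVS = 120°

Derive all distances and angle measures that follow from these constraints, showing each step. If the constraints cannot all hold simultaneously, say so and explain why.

The constraints are consistent.

From the given relations:
  RV = BY = 9

Step 1: From SB = 10, BY = 9, and ∠SBY = 90°, by the law of cosines:
  SY² = SB² + BY² - 2·SB·BY·cos(90°) = 100 + 81 - 0 = 181
  SY = √181

Step 2: From SB = 10, BV = 2, and ∠SBV = 150°, by the law of cosines:
  SV² = SB² + BV² - 2·SB·BV·cos(150°) = 100 + 4 + 34.64 = 138.6
  SV ≈ 11.77

Step 3: From BD = 11, BS = 10, DS = 8, by the inverse law of cosines:
  cos(∠DBS) = (BD² + BS² - DS²) / (2·BD·BS)
  ∠DBS = 44.47°

Step 4: From SB = 10, SD = 8, BD = 11, by the inverse law of cosines:
  cos(∠BSD) = (SB² + SD² - BD²) / (2·SB·SD)
  ∠BSD = 74.41°

Step 5: From DB = 11, DS = 8, BS = 10, by the inverse law of cosines:
  cos(∠BDS) = (DB² + DS² - BS²) / (2·DB·DS)
  ∠BDS = 61.12°

Step 6: From SV = 11.77, VR = 9, and ∠SVR = 60°, by the law of cosines:
  SR² = SV² + VR² - 2·SV·VR·cos(60°) = 138.6 + 81 - 106 = 113.7
  SR ≈ 10.66

Step 7: From SV = 11.77, VP = 8, and ∠SVP = 120°, by the law of cosines:
  SP² = SV² + VP² - 2·SV·VP·cos(120°) = 138.6 + 64 + 94.2 = 296.8
  SP ≈ 17.23

Step 8: From SB = 10, SV = 11.77, BV = 2, by the inverse law of cosines:
  cos(∠BSV) = (SB² + SV² - BV²) / (2·SB·SV)
  ∠BSV = 4.87°

Step 9: From SB = 10, SY = √181, BY = 9, by the inverse law of cosines:
  cos(∠BSY) = (SB² + SY² - BY²) / (2·SB·SY)
  ∠BSY = 41.99°

Step 10: From YB = 9, YS = √181, BS = 10, by the inverse law of cosines:
  cos(∠BYS) = (YB² + YS² - BS²) / (2·YB·YS)
  ∠BYS = 48.01°

Step 11: From VB = 2, VS = 11.77, BS = 10, by the inverse law of cosines:
  cos(∠BVS) = (VB² + VS² - BS²) / (2·VB·VS)
  ∠BVS = 25.13°

Step 12: From SP = 17.23, SV = 11.77, PV = 8, by the inverse law of cosines:
  cos(∠PSV) = (SP² + SV² - PV²) / (2·SP·SV)
  ∠PSV = 23.71°

Step 13: From SR = 10.66, SV = 11.77, RV = 9, by the inverse law of cosines:
  cos(∠RSV) = (SR² + SV² - RV²) / (2·SR·SV)
  ∠RSV = 46.98°

Step 14: From RS = 10.66, RV = 9, SV = 11.77, by the inverse law of cosines:
  cos(∠SRV) = (RS² + RV² - SV²) / (2·RS·RV)
  ∠SRV = 73.02°

Step 15: From PS = 17.23, PV = 8, SV = 11.77, by the inverse law of cosines:
  cos(∠SPV) = (PS² + PV² - SV²) / (2·PS·PV)
  ∠SPV = 36.29°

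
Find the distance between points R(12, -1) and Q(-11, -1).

d = sqrt((-11 - 12)^2 + (-1 - -1)^2)
d = sqrt(-23^2 + 0^2)
d = sqrt(529 + 0)
d = sqrt(529) = 23

23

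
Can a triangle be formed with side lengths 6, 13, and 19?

Check the triangle inequality: 6 + 13 = 19 ≤ 19.
Since the sum of two sides does not exceed the third, no triangle can be formed.

No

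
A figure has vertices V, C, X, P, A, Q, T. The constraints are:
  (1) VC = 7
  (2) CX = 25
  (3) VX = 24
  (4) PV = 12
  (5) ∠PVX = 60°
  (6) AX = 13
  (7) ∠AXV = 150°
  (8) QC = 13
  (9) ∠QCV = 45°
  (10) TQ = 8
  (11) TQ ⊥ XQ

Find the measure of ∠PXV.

Step 1: By the law of cosines on triangle XVP: XP² = 24² + 12² − 2·24·12·cos(60°) = 432, so XP = 12·√3.
Step 2: By the inverse law of cosines on triangle PXV: cos(∠PXV) = ((12·√3)² + 24² − 12²) / (2·12·√3·24) = 864/997.66 = 0.866, so ∠PXV = 30°.

Therefore, the measure of angle ∠PXV = 30°.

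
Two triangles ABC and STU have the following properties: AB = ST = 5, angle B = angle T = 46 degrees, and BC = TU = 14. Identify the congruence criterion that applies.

Consider the given information: AB = ST = 5, angle B = angle T = 46 degrees, and BC = TU = 14
This is not SSS or ASA: SSS requires all three pairs of sides, but we don't have that. ASA requires two angles and the side between them.
The correct criterion is SAS. Two pairs of corresponding sides and the included angle are equal (Side-Angle-Side).

SAS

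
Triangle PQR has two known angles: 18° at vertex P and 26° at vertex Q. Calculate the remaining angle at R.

angle R = 180 - 18 - 26 = 136 degrees.

136 degrees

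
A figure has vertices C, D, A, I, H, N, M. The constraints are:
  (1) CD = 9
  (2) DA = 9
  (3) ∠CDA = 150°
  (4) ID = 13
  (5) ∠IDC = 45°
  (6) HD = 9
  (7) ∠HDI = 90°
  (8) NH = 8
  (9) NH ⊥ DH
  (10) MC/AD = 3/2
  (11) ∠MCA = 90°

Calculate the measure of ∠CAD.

Step 1: By the law of cosines on triangle ADC: AC² = 9² + 9² − 2·9·9·cos(150°) = 302.3, so AC ≈ 17.39.
Step 2: By the inverse law of cosines on triangle CAD: cos(∠CAD) = (17.39² + 9² − 9²) / (2·17.39·9) = 302.3/312.96 = 0.9659, so ∠CAD = 15°.

Therefore, the measure of angle ∠CAD = 15°.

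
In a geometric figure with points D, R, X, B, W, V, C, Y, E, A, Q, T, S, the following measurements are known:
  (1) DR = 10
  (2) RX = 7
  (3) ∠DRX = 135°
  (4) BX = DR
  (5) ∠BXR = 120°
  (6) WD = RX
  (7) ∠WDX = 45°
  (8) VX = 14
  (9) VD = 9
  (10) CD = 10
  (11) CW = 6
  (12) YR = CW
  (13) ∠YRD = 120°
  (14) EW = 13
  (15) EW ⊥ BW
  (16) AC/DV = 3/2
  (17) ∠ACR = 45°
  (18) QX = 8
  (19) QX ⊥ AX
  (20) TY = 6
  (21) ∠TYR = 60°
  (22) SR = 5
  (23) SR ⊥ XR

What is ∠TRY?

From the given relations: YR = CW = 6.
Step 1: By the law of cosines on triangle RYT: RT² = 6² + 6² − 2·6·6·cos(60°) = 36, so RT = 6.
Step 2: By the inverse law of cosines on triangle TRY: cos(∠TRY) = (6² + 6² − 6²) / (2·6·6) = 36/72 = 0.5, so ∠TRY = 60°.

Therefore, the measure of angle ∠TRY = 60°.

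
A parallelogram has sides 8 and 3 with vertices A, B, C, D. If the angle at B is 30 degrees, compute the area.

The area of a parallelogram equals the product of two adjacent sides times the sine of the included angle.
This is because the height equals 3 * sin(30°) = 3/2.
Area = 8 * 3/2 = 12

12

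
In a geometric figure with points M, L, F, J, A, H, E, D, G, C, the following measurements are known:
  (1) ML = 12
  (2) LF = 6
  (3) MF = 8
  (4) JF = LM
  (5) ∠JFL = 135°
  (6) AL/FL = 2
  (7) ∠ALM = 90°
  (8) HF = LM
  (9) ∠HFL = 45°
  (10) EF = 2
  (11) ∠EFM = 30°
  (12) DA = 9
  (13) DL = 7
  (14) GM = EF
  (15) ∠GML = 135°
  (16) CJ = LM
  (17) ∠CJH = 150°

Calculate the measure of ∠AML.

From the given relations: AL = 2·FL = 2·6 = 12.
Step 1: By the law of cosines on triangle MLA: MA² = 12² + 12² − 2·12·12·cos(90°) = 288, so MA = 12·√2.
Step 2: By the inverse law of cosines on triangle AML: cos(∠AML) = ((12·√2)² + 12² − 12²) / (2·12·√2·12) = 288/407.29 = 0.7071, so ∠AML = 45°.

Therefore, the measure of angle ∠AML = 45°.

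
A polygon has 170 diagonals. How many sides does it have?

Using d = n(n - 3)/2, we solve 170 = n(n - 3)/2.
So n(n - 3) = 340.
Testing n = 20: 20 * 17 = 340 = 340. Correct.
The polygon has 20 sides.

20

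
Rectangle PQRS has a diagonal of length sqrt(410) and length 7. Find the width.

The diagonal of a rectangle forms a right triangle with the two sides.
Rearranging the Pythagorean theorem: missing side = sqrt(d^2 - known^2).
= sqrt(410 - 49) = sqrt(361) = 19.

19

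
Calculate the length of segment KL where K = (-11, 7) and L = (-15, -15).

The horizontal distance is |-15 - -11| = 4 and the vertical distance is |-15 - 7| = 22.
By the Pythagorean theorem, d = sqrt(4^2 + 22^2) = sqrt(500) = 10*sqrt(5).

10*sqrt(5)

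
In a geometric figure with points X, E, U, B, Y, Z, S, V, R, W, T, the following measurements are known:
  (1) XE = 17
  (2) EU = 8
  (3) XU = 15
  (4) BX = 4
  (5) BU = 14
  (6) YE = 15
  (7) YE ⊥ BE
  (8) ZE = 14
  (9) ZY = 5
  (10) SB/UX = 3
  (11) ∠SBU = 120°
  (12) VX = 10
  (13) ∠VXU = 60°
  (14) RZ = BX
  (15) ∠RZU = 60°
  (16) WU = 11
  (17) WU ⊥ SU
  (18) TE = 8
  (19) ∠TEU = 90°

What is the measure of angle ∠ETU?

Step 1: By the law of cosines on triangle TEU: TU² = 8² + 8² − 2·8·8·cos(90°) = 128, so TU = 8·√2.
Step 2: By the inverse law of cosines on triangle ETU: cos(∠ETU) = (8² + (8·√2)² − 8²) / (2·8·8·√2) = 128/181.02 = 0.7071, so ∠ETU = 45°.

Therefore, the measure of angle ∠ETU = 45°.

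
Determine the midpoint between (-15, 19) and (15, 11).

The midpoint is the average of the coordinates:
x: (-15 + 15)/2 = 0
y: (19 + 11)/2 = 15
Midpoint = (0, 15)

(0, 15)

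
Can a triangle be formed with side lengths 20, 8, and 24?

Yes.
The triangle inequality requires that the sum of any two sides exceeds the third.
Here 8 + 20 = 28 > 24, so the condition is met.

Yes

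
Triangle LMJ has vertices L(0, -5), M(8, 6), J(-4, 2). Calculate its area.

Shoelace: Area = (1/2)|0(6-2) + 8(2--5) + -4(-5-6)| = (1/2)(100) = 50

50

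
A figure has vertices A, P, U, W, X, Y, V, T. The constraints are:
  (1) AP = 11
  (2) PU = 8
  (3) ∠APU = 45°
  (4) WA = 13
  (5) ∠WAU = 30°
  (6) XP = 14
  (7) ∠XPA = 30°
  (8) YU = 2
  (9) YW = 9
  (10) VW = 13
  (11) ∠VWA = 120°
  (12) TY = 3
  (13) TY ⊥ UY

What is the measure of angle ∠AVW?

Step 1: By the law of cosines on triangle VWA: VA² = 13² + 13² − 2·13·13·cos(120°) = 507, so VA = 13·√3.
Step 2: By the inverse law of cosines on triangle AVW: cos(∠AVW) = ((13·√3)² + 13² − 13²) / (2·13·√3·13) = 507/585.43 = 0.866, so ∠AVW = 30°.

Therefore, the measure of angle ∠AVW = 30°.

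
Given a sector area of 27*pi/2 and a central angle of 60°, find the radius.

Sector area A = πr² × θ/360, so r² = 360A / (πθ).
r² = 360 × 27*pi/2 / (π × 60)
r² = 81
r = 9

9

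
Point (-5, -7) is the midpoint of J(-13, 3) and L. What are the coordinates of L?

Using the midpoint formula: M = ((x1 + x2)/2, (y1 + y2)/2)
We know M = (-5, -7) and J = (-13, 3)
For x: -5 = (-13 + x2)/2, so x2 = 2*-5 - -13 = 3
For y: -7 = (3 + y2)/2, so y2 = 2*-7 - 3 = -17
L = (3, -17)

(3, -17)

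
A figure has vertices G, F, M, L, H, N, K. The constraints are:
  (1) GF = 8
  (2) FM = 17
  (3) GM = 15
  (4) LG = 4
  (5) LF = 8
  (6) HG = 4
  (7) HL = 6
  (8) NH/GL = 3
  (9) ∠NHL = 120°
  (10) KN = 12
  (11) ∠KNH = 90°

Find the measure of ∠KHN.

From the given relations: NH = 3·GL = 3·4 = 12.
Step 1: By the law of cosines on triangle HNK: HK² = 12² + 12² − 2·12·12·cos(90°) = 288, so HK = 12·√2.
Step 2: By the inverse law of cosines on triangle KHN: cos(∠KHN) = ((12·√2)² + 12² − 12²) / (2·12·√2·12) = 288/407.29 = 0.7071, so ∠KHN = 45°.

Therefore, the measure of angle ∠KHN = 45°.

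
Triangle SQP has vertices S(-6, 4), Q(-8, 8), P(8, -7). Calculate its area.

The Shoelace formula computes the area from vertex coordinates by summing cross products.
For vertices (-6,4), (-8,8), (8,-7):
Signed sum = -6*8 - -8*4 + -8*-7 - 8*8 + 8*4 - -6*-7
= -16 + -8 + -10 = -34
Area = (1/2)|-34| = 17.

17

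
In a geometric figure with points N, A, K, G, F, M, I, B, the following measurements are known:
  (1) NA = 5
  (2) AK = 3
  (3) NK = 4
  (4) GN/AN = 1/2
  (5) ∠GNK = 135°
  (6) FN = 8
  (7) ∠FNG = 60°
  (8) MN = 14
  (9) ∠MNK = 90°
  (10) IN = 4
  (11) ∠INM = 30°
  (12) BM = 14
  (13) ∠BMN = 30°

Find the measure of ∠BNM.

Step 1: By the law of cosines on triangle NMB: NB² = 14² + 14² − 2·14·14·cos(30°) = 52.52, so NB ≈ 7.25.
Step 2: By the inverse law of cosines on triangle BNM: cos(∠BNM) = (7.25² + 14² − 14²) / (2·7.25·14) = 52.52/202.91 = 0.2588, so ∠BNM = 75°.

Therefore, the measure of angle ∠BNM = 75°.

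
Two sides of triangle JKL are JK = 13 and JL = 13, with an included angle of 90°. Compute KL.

Since angle J = 90°, this is a right triangle and the law of cosines reduces to the Pythagorean theorem.
KL^2 = 13^2 + 13^2 = 338
KL = 13*sqrt(2)

13*sqrt(2)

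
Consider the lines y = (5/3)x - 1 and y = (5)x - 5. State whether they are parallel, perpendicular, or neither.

Slope of line 1: m1 = 5/3
Slope of line 2: m2 = 5
m1 != m2 and m1*m2 = 25/3 != -1. Neither.

Neither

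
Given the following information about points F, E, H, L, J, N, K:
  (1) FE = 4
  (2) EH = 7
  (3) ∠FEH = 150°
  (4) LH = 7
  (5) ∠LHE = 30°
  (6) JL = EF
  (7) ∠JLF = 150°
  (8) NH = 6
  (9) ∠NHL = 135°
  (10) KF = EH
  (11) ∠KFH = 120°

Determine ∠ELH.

Step 1: By the law of cosines on triangle LHE: LE² = 7² + 7² − 2·7·7·cos(30°) = 13.13, so LE ≈ 3.62.
Step 2: By the inverse law of cosines on triangle ELH: cos(∠ELH) = (3.62² + 7² − 7²) / (2·3.62·7) = 13.13/50.73 = 0.2588, so ∠ELH = 75°.

Therefore, the measure of angle ∠ELH = 75°.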